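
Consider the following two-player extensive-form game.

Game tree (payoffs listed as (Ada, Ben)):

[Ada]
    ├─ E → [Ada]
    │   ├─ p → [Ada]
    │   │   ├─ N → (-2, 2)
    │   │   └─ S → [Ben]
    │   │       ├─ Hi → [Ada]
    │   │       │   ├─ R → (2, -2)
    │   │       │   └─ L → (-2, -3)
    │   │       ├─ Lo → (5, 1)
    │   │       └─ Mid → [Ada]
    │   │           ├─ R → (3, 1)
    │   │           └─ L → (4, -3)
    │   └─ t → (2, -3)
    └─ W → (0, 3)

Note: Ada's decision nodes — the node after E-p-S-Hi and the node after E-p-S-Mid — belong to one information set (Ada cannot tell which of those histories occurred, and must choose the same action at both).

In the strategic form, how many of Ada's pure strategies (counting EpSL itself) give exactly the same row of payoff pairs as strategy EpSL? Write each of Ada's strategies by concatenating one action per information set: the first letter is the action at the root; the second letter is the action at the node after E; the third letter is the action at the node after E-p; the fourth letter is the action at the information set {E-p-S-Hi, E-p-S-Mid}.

Row for EpSL (columns Hi, Lo, Mid): (-2,-3) (5,1) (4,-3).
Every one of Ada's information sets is on the play path for some reply by Ben when Ada follows EpSL.
Changing the action at any of them therefore changes at least one column, so only EpSL itself gives this row.

1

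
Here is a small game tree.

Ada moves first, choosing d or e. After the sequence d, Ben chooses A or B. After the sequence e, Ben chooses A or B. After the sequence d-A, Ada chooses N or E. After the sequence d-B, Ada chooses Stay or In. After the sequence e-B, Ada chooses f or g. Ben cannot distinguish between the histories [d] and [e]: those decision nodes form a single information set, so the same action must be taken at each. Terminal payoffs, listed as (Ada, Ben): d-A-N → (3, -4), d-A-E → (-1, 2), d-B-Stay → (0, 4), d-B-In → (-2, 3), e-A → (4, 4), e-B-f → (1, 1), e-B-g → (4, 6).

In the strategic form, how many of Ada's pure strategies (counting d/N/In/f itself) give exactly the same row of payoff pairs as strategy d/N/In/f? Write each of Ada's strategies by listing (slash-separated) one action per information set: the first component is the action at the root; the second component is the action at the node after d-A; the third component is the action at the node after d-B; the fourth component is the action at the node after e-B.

Row for d/N/In/f (columns A, B): (3,-4) (-2,3).
Under d/N/In/f, Ada's choice at the node after e-B can never be reached regardless of what Ben does, so varying those choices leaves every outcome unchanged.
Holding the reachable choices fixed and varying the unreachable one freely already gives 2 equivalent strategies.
No other strategy reproduces this row, so those 2 are the full class: d/N/In/f, d/N/In/g.

2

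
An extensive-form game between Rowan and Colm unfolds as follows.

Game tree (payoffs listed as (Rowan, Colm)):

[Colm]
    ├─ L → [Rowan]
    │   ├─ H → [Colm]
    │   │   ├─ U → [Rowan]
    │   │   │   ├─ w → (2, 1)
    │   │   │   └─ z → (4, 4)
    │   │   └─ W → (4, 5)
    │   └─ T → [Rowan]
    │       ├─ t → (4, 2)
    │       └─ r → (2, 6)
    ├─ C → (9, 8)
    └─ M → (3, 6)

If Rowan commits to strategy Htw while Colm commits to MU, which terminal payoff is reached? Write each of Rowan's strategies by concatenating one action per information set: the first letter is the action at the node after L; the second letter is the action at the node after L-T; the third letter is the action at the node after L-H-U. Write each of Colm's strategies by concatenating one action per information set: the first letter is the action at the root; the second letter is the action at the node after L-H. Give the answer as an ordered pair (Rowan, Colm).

(3, 6)

Trace the play path from the root:
  Colm plays M
→ terminal payoff (3, 6).
(Rowan's choice at the node after L is never reached on this path, so it doesn't affect the outcome.)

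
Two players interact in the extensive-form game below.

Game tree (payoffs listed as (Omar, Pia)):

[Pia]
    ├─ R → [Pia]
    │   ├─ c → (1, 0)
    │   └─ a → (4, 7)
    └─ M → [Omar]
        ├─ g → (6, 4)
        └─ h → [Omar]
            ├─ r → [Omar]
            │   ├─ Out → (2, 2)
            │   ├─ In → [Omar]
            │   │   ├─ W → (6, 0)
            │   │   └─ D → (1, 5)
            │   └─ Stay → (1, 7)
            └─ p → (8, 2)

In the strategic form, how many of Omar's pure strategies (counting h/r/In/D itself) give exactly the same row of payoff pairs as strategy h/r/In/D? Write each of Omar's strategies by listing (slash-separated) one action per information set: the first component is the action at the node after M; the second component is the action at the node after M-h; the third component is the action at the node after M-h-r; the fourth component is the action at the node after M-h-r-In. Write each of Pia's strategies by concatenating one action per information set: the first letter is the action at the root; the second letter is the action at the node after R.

Row for h/r/In/D (columns Rc, Ra, Mc, Ma): (1,0) (4,7) (1,5) (1,5).
Every one of Omar's information sets is on the play path for some reply by Pia when Omar follows h/r/In/D.
Changing the action at any of them therefore changes at least one column, so only h/r/In/D itself gives this row.

1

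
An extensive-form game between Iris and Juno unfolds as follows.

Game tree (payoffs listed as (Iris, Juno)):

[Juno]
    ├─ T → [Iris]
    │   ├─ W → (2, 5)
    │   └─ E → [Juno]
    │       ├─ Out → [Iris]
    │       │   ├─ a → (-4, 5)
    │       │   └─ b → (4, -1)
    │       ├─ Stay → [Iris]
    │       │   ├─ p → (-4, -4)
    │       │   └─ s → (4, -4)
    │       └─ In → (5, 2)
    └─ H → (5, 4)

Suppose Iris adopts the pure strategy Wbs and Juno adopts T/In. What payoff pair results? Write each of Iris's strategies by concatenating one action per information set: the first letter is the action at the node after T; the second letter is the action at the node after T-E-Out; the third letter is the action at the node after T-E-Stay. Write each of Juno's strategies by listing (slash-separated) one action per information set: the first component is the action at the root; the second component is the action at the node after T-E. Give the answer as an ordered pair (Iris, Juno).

(2, 5)

Trace the play path from the root:
  Juno plays T
  Iris plays W at [T]
→ terminal payoff (2, 5).
(Iris's choice at the node after T-E-Out is never reached on this path, so it doesn't affect the outcome.)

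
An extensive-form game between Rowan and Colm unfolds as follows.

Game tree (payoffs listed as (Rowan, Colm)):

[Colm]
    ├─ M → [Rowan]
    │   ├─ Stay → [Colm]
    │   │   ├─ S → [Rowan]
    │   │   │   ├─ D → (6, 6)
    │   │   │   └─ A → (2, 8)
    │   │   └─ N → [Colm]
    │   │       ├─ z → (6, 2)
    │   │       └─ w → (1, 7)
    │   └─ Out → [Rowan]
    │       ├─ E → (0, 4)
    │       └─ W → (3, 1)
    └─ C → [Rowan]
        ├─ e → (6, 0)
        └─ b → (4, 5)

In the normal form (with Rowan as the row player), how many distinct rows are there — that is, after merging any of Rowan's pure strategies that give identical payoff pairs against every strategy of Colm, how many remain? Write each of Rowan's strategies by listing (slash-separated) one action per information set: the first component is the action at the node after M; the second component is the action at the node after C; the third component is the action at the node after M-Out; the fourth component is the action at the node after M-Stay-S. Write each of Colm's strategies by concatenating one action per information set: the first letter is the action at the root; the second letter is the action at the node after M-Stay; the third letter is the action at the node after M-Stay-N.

Rowan has 16 pure strategies: Stay/e/E/D, Stay/e/E/A, Stay/e/W/D, Stay/e/W/A, Stay/b/E/D, Stay/b/E/A, Stay/b/W/D, Stay/b/W/A, Out/e/E/D, Out/e/E/A, Out/e/W/D, Out/e/W/A, Out/b/E/D, Out/b/E/A, Out/b/W/D, Out/b/W/A. Columns: MSz, MSw, MNz, MNw, CSz, CSw, CNz, CNw.
{Stay/e/E/D, Stay/e/W/D} → row (6,6) (6,6) (6,2) (1,7) (6,0) (6,0) (6,0) (6,0)
{Stay/e/E/A, Stay/e/W/A} → row (2,8) (2,8) (6,2) (1,7) (6,0) (6,0) (6,0) (6,0)
{Stay/b/E/D, Stay/b/W/D} → row (6,6) (6,6) (6,2) (1,7) (4,5) (4,5) (4,5) (4,5)
{Stay/b/E/A, Stay/b/W/A} → row (2,8) (2,8) (6,2) (1,7) (4,5) (4,5) (4,5) (4,5)
{Out/e/E/D, Out/e/E/A} → row (0,4) (0,4) (0,4) (0,4) (6,0) (6,0) (6,0) (6,0)
{Out/e/W/D, Out/e/W/A} → row (3,1) (3,1) (3,1) (3,1) (6,0) (6,0) (6,0) (6,0)
{Out/b/E/D, Out/b/E/A} → row (0,4) (0,4) (0,4) (0,4) (4,5) (4,5) (4,5) (4,5)
{Out/b/W/D, Out/b/W/A} → row (3,1) (3,1) (3,1) (3,1) (4,5) (4,5) (4,5) (4,5)
That's 8 distinct rows out of 16 strategies.

8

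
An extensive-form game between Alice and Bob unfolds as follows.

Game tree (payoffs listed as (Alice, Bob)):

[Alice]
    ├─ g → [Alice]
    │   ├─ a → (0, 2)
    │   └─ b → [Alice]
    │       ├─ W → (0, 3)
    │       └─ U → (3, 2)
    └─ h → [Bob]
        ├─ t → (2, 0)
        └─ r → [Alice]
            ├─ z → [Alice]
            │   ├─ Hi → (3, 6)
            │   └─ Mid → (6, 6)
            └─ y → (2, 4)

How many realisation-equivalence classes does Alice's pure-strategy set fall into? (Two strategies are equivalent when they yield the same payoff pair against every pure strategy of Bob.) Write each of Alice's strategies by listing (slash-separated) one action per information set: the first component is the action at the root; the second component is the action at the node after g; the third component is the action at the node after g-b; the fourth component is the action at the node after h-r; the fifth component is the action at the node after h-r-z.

Alice has 32 pure strategies: g/a/W/z/Hi, g/a/W/z/Mid, g/a/W/y/Hi, g/a/W/y/Mid, g/a/U/z/Hi, g/a/U/z/Mid, g/a/U/y/Hi, g/a/U/y/Mid, g/b/W/z/Hi, g/b/W/z/Mid, g/b/W/y/Hi, g/b/W/y/Mid, g/b/U/z/Hi, g/b/U/z/Mid, g/b/U/y/Hi, g/b/U/y/Mid, h/a/W/z/Hi, h/a/W/z/Mid, h/a/W/y/Hi, h/a/W/y/Mid, h/a/U/z/Hi, h/a/U/z/Mid, h/a/U/y/Hi, h/a/U/y/Mid, h/b/W/z/Hi, h/b/W/z/Mid, h/b/W/y/Hi, h/b/W/y/Mid, h/b/U/z/Hi, h/b/U/z/Mid, h/b/U/y/Hi, h/b/U/y/Mid. Columns: t, r.
{g/a/W/z/Hi, g/a/W/z/Mid, g/a/W/y/Hi, g/a/W/y/Mid, g/a/U/z/Hi, g/a/U/z/Mid, g/a/U/y/Hi, g/a/U/y/Mid} → row (0,2) (0,2)
{g/b/W/z/Hi, g/b/W/z/Mid, g/b/W/y/Hi, g/b/W/y/Mid} → row (0,3) (0,3)
{g/b/U/z/Hi, g/b/U/z/Mid, g/b/U/y/Hi, g/b/U/y/Mid} → row (3,2) (3,2)
{h/a/W/z/Hi, h/a/U/z/Hi, h/b/W/z/Hi, h/b/U/z/Hi} → row (2,0) (3,6)
{h/a/W/z/Mid, h/a/U/z/Mid, h/b/W/z/Mid, h/b/U/z/Mid} → row (2,0) (6,6)
{h/a/W/y/Hi, h/a/W/y/Mid, h/a/U/y/Hi, h/a/U/y/Mid, h/b/W/y/Hi, h/b/W/y/Mid, h/b/U/y/Hi, h/b/U/y/Mid} → row (2,0) (2,4)
That's 6 distinct rows out of 32 strategies.

6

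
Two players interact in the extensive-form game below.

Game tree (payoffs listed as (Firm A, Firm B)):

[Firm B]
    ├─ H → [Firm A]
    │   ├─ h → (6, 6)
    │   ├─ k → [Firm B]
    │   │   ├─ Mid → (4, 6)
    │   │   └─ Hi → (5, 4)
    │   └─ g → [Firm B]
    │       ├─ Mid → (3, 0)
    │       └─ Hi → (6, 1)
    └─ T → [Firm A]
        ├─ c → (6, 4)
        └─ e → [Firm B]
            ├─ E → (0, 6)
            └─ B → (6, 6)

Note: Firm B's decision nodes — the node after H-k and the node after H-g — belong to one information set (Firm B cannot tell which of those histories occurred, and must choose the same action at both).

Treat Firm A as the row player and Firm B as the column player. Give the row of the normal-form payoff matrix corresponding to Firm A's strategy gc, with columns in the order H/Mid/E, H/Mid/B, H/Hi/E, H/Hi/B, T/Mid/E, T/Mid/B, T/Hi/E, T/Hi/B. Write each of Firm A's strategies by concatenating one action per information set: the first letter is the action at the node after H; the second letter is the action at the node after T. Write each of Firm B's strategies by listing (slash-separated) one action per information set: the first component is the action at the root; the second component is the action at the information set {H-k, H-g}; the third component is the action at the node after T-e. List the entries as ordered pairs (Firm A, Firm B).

vs H/Mid/E: Firm B plays H → Firm A plays g at [H] → Firm B plays Mid at [H-g] → (3, 0)
vs H/Mid/B: Firm B plays H → Firm A plays g at [H] → Firm B plays Mid at [H-g] → (3, 0)
vs H/Hi/E: Firm B plays H → Firm A plays g at [H] → Firm B plays Hi at [H-g] → (6, 1)
vs H/Hi/B: Firm B plays H → Firm A plays g at [H] → Firm B plays Hi at [H-g] → (6, 1)
vs T/Mid/E: Firm B plays T → Firm A plays c at [T] → (6, 4)
vs T/Mid/B: Firm B plays T → Firm A plays c at [T] → (6, 4)
vs T/Hi/E: Firm B plays T → Firm A plays c at [T] → (6, 4)
vs T/Hi/B: Firm B plays T → Firm A plays c at [T] → (6, 4)

(3,0) (3,0) (6,1) (6,1) (6,4) (6,4) (6,4) (6,4)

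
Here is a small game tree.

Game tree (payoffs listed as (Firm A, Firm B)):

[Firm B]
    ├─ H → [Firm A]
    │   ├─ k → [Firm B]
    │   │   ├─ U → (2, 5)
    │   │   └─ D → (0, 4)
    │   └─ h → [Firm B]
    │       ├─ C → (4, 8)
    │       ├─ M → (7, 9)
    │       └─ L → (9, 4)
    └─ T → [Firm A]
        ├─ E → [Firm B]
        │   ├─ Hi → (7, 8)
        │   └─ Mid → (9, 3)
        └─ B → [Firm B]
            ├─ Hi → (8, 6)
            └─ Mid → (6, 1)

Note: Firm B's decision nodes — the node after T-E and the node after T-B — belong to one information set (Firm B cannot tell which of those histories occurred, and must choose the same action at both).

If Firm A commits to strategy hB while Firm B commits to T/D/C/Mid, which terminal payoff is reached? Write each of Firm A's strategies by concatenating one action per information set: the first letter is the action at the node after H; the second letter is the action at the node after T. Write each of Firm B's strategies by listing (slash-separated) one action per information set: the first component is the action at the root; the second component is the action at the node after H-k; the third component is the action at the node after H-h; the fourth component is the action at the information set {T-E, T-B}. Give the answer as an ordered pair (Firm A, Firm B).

Trace the play path from the root:
  Firm B plays T
  Firm A plays B at [T]
  Firm B plays Mid at [T-B]
→ terminal payoff (6, 1).
(Firm A's choice at the node after H is never reached on this path, so it doesn't affect the outcome.)

(6, 1)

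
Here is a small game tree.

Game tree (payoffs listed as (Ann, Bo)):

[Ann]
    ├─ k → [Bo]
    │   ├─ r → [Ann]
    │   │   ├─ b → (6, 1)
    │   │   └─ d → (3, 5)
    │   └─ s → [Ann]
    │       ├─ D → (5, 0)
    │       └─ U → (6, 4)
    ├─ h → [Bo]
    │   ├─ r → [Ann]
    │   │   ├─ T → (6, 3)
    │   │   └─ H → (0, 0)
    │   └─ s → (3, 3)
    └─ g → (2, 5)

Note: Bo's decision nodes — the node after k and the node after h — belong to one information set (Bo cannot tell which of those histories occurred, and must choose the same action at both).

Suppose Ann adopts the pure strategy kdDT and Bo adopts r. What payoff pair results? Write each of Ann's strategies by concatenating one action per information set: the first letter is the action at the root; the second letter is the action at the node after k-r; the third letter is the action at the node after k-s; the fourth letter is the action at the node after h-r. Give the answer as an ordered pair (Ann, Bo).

(3, 5)

Trace the play path from the root:
  Ann plays k
  Bo plays r at [k]
  Ann plays d at [k-r]
→ terminal payoff (3, 5).
(Ann's choice at the node after k-s is never reached on this path, so it doesn't affect the outcome.)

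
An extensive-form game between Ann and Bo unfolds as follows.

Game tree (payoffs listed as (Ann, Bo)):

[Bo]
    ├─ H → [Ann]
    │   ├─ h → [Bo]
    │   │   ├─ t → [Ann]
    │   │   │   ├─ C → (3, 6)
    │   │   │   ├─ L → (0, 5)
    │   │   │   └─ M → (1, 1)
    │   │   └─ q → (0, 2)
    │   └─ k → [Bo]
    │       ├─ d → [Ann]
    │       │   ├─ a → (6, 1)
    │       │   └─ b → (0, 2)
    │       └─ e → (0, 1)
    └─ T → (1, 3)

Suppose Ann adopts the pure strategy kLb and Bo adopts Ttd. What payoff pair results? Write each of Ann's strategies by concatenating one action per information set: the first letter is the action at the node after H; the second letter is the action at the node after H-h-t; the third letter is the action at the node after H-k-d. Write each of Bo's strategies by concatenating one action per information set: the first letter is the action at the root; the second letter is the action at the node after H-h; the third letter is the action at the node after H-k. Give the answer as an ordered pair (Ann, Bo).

Trace the play path from the root:
  Bo plays T
→ terminal payoff (1, 3).
(Ann's choice at the node after H is never reached on this path, so it doesn't affect the outcome.)

(1, 3)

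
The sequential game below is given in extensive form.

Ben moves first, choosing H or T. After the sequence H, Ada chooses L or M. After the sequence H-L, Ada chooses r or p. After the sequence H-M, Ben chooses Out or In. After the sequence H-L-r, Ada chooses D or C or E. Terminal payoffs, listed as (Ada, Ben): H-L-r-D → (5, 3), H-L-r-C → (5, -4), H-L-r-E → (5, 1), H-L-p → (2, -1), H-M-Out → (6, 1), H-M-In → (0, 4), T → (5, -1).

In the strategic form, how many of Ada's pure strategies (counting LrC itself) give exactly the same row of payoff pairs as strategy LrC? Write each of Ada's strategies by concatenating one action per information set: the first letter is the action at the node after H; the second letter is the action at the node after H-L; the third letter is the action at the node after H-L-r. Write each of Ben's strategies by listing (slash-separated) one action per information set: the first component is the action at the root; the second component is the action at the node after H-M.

1

Row for LrC (columns H/Out, H/In, T/Out, T/In): (5,-4) (5,-4) (5,-1) (5,-1).
Every one of Ada's information sets is on the play path for some reply by Ben when Ada follows LrC.
Changing the action at any of them therefore changes at least one column, so only LrC itself gives this row.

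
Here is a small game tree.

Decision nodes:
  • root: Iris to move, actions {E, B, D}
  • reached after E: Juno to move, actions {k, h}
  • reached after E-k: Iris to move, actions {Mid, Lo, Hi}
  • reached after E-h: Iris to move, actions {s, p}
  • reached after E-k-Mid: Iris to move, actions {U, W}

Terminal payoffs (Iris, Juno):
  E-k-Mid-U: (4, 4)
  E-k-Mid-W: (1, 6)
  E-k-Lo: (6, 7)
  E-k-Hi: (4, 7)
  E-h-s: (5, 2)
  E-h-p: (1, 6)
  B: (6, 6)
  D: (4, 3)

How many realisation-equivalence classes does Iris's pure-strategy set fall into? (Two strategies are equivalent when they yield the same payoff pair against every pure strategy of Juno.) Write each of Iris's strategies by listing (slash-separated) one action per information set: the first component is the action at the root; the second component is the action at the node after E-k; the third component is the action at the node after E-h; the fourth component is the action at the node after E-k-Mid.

Iris has 36 pure strategies: E/Mid/s/U, E/Mid/s/W, E/Mid/p/U, E/Mid/p/W, E/Lo/s/U, E/Lo/s/W, E/Lo/p/U, E/Lo/p/W, E/Hi/s/U, E/Hi/s/W, E/Hi/p/U, E/Hi/p/W, B/Mid/s/U, B/Mid/s/W, B/Mid/p/U, B/Mid/p/W, B/Lo/s/U, B/Lo/s/W, B/Lo/p/U, B/Lo/p/W, B/Hi/s/U, B/Hi/s/W, B/Hi/p/U, B/Hi/p/W, D/Mid/s/U, D/Mid/s/W, D/Mid/p/U, D/Mid/p/W, D/Lo/s/U, D/Lo/s/W, D/Lo/p/U, D/Lo/p/W, D/Hi/s/U, D/Hi/s/W, D/Hi/p/U, D/Hi/p/W. Columns: k, h.
{E/Mid/s/U} → row (4,4) (5,2)
{E/Mid/s/W} → row (1,6) (5,2)
{E/Mid/p/U} → row (4,4) (1,6)
{E/Mid/p/W} → row (1,6) (1,6)
{E/Lo/s/U, E/Lo/s/W} → row (6,7) (5,2)
{E/Lo/p/U, E/Lo/p/W} → row (6,7) (1,6)
{E/Hi/s/U, E/Hi/s/W} → row (4,7) (5,2)
{E/Hi/p/U, E/Hi/p/W} → row (4,7) (1,6)
{B/Mid/s/U, B/Mid/s/W, B/Mid/p/U, B/Mid/p/W, B/Lo/s/U, B/Lo/s/W, B/Lo/p/U, B/Lo/p/W, B/Hi/s/U, B/Hi/s/W, B/Hi/p/U, B/Hi/p/W} → row (6,6) (6,6)
{D/Mid/s/U, D/Mid/s/W, D/Mid/p/U, D/Mid/p/W, D/Lo/s/U, D/Lo/s/W, D/Lo/p/U, D/Lo/p/W, D/Hi/s/U, D/Hi/s/W, D/Hi/p/U, D/Hi/p/W} → row (4,3) (4,3)
That's 10 distinct rows out of 36 strategies.

10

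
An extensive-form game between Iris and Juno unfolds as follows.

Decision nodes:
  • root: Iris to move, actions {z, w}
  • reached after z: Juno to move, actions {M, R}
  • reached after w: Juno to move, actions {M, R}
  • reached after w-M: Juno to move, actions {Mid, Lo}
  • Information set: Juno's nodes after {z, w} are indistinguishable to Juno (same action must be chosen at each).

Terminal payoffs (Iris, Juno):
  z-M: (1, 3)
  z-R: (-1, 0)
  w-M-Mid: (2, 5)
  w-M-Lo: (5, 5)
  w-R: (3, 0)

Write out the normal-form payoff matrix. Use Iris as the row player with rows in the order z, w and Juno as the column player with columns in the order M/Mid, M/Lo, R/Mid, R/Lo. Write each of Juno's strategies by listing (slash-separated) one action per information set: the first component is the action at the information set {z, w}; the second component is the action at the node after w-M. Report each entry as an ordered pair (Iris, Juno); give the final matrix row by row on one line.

z: (1,3) (1,3) (-1,0) (-1,0) | w: (2,5) (5,5) (3,0) (3,0)

        M/Mid     M/Lo    R/Mid     R/Lo
   z    (1,3)    (1,3)   (-1,0)   (-1,0)
   w    (2,5)    (5,5)    (3,0)    (3,0)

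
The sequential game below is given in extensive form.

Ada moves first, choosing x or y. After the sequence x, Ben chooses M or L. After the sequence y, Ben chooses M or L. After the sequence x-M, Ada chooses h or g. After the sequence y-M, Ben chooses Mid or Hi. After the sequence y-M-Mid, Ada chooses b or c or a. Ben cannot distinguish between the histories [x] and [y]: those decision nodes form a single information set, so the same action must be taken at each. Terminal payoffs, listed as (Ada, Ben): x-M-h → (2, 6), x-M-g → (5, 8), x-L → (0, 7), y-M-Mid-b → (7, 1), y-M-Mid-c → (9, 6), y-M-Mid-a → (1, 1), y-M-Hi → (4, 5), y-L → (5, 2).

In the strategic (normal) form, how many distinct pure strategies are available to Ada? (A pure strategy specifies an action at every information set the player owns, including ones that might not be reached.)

12

Ada owns the root with actions {x, y} — two choices.
Ada owns the node after x-M with actions {h, g} — two choices.
Ada owns the node after y-M-Mid with actions {b, c, a} — three choices.
A pure strategy fixes one action at each information set independently, so the count is the product 2 × 2 × 3 = 12.
(For reference, Ben has 4 pure strategies, giving a 12×4 normal-form matrix.)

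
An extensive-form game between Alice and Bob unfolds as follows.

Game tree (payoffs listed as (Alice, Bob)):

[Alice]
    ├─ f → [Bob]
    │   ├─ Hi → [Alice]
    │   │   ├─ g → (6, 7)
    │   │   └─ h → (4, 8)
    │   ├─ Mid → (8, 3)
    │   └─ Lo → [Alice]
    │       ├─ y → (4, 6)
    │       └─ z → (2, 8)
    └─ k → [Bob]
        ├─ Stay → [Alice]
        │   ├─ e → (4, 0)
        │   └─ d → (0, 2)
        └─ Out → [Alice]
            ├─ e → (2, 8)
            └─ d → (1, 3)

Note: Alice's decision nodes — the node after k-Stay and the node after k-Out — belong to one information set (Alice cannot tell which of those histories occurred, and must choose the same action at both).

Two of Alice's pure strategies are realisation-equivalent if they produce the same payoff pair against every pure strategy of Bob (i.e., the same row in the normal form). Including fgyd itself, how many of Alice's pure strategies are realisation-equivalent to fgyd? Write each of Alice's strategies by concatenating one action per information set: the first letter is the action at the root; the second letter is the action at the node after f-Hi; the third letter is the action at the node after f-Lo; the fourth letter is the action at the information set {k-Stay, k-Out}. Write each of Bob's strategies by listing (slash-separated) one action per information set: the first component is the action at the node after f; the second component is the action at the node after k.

2

Row for fgyd (columns Hi/Stay, Hi/Out, Mid/Stay, Mid/Out, Lo/Stay, Lo/Out): (6,7) (6,7) (8,3) (8,3) (4,6) (4,6).
Under fgyd, Alice's choice at the information set {k-Stay, k-Out} can never be reached regardless of what Bob does, so varying those choices leaves every outcome unchanged.
Holding the reachable choices fixed and varying the unreachable one freely already gives 2 equivalent strategies.
No other strategy reproduces this row, so those 2 are the full class: fgye, fgyd.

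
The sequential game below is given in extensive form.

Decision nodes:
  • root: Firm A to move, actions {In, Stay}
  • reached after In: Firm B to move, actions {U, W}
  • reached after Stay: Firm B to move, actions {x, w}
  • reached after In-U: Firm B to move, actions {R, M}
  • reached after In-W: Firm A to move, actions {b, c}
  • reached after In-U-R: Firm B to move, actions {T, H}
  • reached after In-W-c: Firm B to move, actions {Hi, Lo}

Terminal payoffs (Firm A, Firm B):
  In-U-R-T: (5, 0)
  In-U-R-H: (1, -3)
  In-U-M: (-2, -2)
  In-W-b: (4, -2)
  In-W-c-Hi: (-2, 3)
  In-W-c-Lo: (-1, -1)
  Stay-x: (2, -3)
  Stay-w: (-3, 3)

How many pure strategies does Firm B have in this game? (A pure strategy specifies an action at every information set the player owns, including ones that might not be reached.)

Firm B owns the node after In with actions {U, W} — two choices.
Firm B owns the node after Stay with actions {x, w} — two choices.
Firm B owns the node after In-U with actions {R, M} — two choices.
Firm B owns the node after In-U-R with actions {T, H} — two choices.
Firm B owns the node after In-W-c with actions {Hi, Lo} — two choices.
A pure strategy fixes one action at each information set independently, so the count is the product 2 × 2 × 2 × 2 × 2 = 32.

32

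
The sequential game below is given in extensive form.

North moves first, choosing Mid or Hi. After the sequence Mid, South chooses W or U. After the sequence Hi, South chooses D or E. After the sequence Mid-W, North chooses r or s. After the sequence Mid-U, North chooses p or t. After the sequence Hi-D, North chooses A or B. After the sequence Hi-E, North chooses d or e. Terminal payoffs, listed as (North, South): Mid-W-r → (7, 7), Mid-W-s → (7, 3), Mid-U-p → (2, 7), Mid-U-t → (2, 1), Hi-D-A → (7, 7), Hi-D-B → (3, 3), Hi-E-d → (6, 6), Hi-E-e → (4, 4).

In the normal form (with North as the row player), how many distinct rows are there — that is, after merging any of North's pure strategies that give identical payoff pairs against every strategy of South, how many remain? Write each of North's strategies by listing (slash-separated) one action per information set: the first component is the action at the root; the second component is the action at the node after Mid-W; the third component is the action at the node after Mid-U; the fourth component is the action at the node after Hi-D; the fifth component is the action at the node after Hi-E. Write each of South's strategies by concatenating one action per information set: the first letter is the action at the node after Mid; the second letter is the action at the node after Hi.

North has 32 pure strategies: Mid/r/p/A/d, Mid/r/p/A/e, Mid/r/p/B/d, Mid/r/p/B/e, Mid/r/t/A/d, Mid/r/t/A/e, Mid/r/t/B/d, Mid/r/t/B/e, Mid/s/p/A/d, Mid/s/p/A/e, Mid/s/p/B/d, Mid/s/p/B/e, Mid/s/t/A/d, Mid/s/t/A/e, Mid/s/t/B/d, Mid/s/t/B/e, Hi/r/p/A/d, Hi/r/p/A/e, Hi/r/p/B/d, Hi/r/p/B/e, Hi/r/t/A/d, Hi/r/t/A/e, Hi/r/t/B/d, Hi/r/t/B/e, Hi/s/p/A/d, Hi/s/p/A/e, Hi/s/p/B/d, Hi/s/p/B/e, Hi/s/t/A/d, Hi/s/t/A/e, Hi/s/t/B/d, Hi/s/t/B/e. Columns: WD, WE, UD, UE.
{Mid/r/p/A/d, Mid/r/p/A/e, Mid/r/p/B/d, Mid/r/p/B/e} → row (7,7) (7,7) (2,7) (2,7)
{Mid/r/t/A/d, Mid/r/t/A/e, Mid/r/t/B/d, Mid/r/t/B/e} → row (7,7) (7,7) (2,1) (2,1)
{Mid/s/p/A/d, Mid/s/p/A/e, Mid/s/p/B/d, Mid/s/p/B/e} → row (7,3) (7,3) (2,7) (2,7)
{Mid/s/t/A/d, Mid/s/t/A/e, Mid/s/t/B/d, Mid/s/t/B/e} → row (7,3) (7,3) (2,1) (2,1)
{Hi/r/p/A/d, Hi/r/t/A/d, Hi/s/p/A/d, Hi/s/t/A/d} → row (7,7) (6,6) (7,7) (6,6)
{Hi/r/p/A/e, Hi/r/t/A/e, Hi/s/p/A/e, Hi/s/t/A/e} → row (7,7) (4,4) (7,7) (4,4)
{Hi/r/p/B/d, Hi/r/t/B/d, Hi/s/p/B/d, Hi/s/t/B/d} → row (3,3) (6,6) (3,3) (6,6)
{Hi/r/p/B/e, Hi/r/t/B/e, Hi/s/p/B/e, Hi/s/t/B/e} → row (3,3) (4,4) (3,3) (4,4)
That's 8 distinct rows out of 32 strategies.

8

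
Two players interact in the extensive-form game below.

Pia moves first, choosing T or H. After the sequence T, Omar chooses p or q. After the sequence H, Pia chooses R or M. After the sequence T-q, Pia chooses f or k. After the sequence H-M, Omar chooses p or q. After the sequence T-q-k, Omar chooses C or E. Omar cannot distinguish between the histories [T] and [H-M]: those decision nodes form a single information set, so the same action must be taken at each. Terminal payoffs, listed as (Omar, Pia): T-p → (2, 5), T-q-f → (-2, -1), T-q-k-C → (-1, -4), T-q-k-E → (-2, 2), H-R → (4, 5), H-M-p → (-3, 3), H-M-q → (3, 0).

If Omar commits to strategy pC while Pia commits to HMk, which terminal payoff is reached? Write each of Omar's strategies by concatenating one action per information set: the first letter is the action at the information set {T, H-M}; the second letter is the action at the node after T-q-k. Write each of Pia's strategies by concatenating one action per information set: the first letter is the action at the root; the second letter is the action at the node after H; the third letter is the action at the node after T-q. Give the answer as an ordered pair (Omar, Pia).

Trace the play path from the root:
  Pia plays H
  Pia plays M at [H]
  Omar plays p at [H-M]
→ terminal payoff (-3, 3).
(Omar's choice at the node after T-q-k is never reached on this path, so it doesn't affect the outcome.)

(-3, 3)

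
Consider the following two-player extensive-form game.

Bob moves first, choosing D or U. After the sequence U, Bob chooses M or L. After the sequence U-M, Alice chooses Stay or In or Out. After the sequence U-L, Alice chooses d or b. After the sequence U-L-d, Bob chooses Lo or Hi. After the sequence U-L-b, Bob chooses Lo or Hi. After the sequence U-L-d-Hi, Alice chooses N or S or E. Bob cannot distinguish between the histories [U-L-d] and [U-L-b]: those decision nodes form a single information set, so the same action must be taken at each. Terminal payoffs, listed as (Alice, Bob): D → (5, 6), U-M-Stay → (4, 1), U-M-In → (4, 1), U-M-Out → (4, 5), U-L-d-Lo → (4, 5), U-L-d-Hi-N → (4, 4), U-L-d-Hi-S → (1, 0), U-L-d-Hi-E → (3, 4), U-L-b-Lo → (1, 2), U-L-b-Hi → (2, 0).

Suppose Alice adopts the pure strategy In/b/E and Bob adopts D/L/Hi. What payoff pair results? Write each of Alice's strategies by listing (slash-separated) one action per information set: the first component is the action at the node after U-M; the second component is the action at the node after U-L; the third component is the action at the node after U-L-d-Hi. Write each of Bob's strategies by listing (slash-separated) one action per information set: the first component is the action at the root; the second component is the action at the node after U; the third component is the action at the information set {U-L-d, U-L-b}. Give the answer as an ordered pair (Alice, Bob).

(5, 6)

Trace the play path from the root:
  Bob plays D
→ terminal payoff (5, 6).
(Alice's choice at the node after U-M is never reached on this path, so it doesn't affect the outcome.)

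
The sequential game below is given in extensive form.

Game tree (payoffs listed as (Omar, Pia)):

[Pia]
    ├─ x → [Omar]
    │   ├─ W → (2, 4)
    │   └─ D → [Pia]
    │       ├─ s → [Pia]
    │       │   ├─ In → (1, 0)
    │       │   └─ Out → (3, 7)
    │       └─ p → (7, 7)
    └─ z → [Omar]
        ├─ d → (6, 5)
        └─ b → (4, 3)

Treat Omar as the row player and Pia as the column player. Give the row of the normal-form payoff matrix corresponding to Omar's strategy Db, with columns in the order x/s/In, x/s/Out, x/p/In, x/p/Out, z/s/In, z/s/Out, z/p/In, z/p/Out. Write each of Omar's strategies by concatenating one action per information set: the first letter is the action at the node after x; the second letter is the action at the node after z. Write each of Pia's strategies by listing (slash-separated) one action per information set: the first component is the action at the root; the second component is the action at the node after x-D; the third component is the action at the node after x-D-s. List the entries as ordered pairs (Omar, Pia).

vs x/s/In: Pia plays x → Omar plays D at [x] → Pia plays s at [x-D] → Pia plays In at [x-D-s] → (1, 0)
vs x/s/Out: Pia plays x → Omar plays D at [x] → Pia plays s at [x-D] → Pia plays Out at [x-D-s] → (3, 7)
vs x/p/In: Pia plays x → Omar plays D at [x] → Pia plays p at [x-D] → (7, 7)
vs x/p/Out: Pia plays x → Omar plays D at [x] → Pia plays p at [x-D] → (7, 7)
vs z/s/In: Pia plays z → Omar plays b at [z] → (4, 3)
vs z/s/Out: Pia plays z → Omar plays b at [z] → (4, 3)
vs z/p/In: Pia plays z → Omar plays b at [z] → (4, 3)
vs z/p/Out: Pia plays z → Omar plays b at [z] → (4, 3)

(1,0) (3,7) (7,7) (7,7) (4,3) (4,3) (4,3) (4,3)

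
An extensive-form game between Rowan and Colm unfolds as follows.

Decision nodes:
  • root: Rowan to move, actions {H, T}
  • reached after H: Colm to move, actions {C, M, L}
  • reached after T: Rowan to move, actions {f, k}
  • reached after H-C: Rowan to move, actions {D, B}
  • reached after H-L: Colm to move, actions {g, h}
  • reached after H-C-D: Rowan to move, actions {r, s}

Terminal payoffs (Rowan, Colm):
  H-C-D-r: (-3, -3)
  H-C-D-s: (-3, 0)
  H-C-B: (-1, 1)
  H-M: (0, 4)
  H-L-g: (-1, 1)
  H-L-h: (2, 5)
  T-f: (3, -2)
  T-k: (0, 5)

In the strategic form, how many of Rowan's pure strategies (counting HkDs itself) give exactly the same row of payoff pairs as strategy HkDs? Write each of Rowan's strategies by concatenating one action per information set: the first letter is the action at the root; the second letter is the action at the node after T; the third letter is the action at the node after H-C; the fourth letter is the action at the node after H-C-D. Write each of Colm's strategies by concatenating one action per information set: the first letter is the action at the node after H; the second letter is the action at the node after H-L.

Row for HkDs (columns Cg, Ch, Mg, Mh, Lg, Lh): (-3,0) (-3,0) (0,4) (0,4) (-1,1) (2,5).
Under HkDs, Rowan's choice at the node after T can never be reached regardless of what Colm does, so varying those choices leaves every outcome unchanged.
Holding the reachable choices fixed and varying the unreachable one freely already gives 2 equivalent strategies.
No other strategy reproduces this row, so those 2 are the full class: HfDs, HkDs.

2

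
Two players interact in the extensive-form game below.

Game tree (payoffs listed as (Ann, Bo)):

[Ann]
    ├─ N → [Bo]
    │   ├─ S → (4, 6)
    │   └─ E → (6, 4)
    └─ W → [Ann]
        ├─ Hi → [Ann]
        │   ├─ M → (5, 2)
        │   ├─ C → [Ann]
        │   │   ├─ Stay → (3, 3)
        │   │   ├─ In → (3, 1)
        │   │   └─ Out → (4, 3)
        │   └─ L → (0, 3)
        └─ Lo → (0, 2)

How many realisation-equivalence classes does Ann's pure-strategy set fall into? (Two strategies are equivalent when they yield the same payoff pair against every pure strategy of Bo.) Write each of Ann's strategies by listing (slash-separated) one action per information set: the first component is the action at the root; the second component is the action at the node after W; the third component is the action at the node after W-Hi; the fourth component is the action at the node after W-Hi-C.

7

Ann has 36 pure strategies: N/Hi/M/Stay, N/Hi/M/In, N/Hi/M/Out, N/Hi/C/Stay, N/Hi/C/In, N/Hi/C/Out, N/Hi/L/Stay, N/Hi/L/In, N/Hi/L/Out, N/Lo/M/Stay, N/Lo/M/In, N/Lo/M/Out, N/Lo/C/Stay, N/Lo/C/In, N/Lo/C/Out, N/Lo/L/Stay, N/Lo/L/In, N/Lo/L/Out, W/Hi/M/Stay, W/Hi/M/In, W/Hi/M/Out, W/Hi/C/Stay, W/Hi/C/In, W/Hi/C/Out, W/Hi/L/Stay, W/Hi/L/In, W/Hi/L/Out, W/Lo/M/Stay, W/Lo/M/In, W/Lo/M/Out, W/Lo/C/Stay, W/Lo/C/In, W/Lo/C/Out, W/Lo/L/Stay, W/Lo/L/In, W/Lo/L/Out. Columns: S, E.
{N/Hi/M/Stay, N/Hi/M/In, N/Hi/M/Out, N/Hi/C/Stay, N/Hi/C/In, N/Hi/C/Out, N/Hi/L/Stay, N/Hi/L/In, N/Hi/L/Out, N/Lo/M/Stay, N/Lo/M/In, N/Lo/M/Out, N/Lo/C/Stay, N/Lo/C/In, N/Lo/C/Out, N/Lo/L/Stay, N/Lo/L/In, N/Lo/L/Out} → row (4,6) (6,4)
{W/Hi/M/Stay, W/Hi/M/In, W/Hi/M/Out} → row (5,2) (5,2)
{W/Hi/C/Stay} → row (3,3) (3,3)
{W/Hi/C/In} → row (3,1) (3,1)
{W/Hi/C/Out} → row (4,3) (4,3)
{W/Hi/L/Stay, W/Hi/L/In, W/Hi/L/Out} → row (0,3) (0,3)
{W/Lo/M/Stay, W/Lo/M/In, W/Lo/M/Out, W/Lo/C/Stay, W/Lo/C/In, W/Lo/C/Out, W/Lo/L/Stay, W/Lo/L/In, W/Lo/L/Out} → row (0,2) (0,2)
That's 7 distinct rows out of 36 strategies.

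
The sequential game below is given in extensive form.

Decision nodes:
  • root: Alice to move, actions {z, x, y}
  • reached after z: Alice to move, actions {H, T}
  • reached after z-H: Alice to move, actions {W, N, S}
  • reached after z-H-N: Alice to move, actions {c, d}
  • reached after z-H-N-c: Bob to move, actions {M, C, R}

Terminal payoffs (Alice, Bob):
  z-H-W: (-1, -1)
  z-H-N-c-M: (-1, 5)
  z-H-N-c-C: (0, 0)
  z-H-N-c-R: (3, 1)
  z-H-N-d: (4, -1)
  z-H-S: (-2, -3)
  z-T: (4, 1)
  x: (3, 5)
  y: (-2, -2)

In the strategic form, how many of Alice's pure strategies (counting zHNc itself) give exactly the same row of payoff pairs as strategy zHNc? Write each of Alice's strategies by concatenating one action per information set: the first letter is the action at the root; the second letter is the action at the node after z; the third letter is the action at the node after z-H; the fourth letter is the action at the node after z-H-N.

1

Row for zHNc (columns M, C, R): (-1,5) (0,0) (3,1).
Every one of Alice's information sets is on the play path for some reply by Bob when Alice follows zHNc.
Changing the action at any of them therefore changes at least one column, so only zHNc itself gives this row.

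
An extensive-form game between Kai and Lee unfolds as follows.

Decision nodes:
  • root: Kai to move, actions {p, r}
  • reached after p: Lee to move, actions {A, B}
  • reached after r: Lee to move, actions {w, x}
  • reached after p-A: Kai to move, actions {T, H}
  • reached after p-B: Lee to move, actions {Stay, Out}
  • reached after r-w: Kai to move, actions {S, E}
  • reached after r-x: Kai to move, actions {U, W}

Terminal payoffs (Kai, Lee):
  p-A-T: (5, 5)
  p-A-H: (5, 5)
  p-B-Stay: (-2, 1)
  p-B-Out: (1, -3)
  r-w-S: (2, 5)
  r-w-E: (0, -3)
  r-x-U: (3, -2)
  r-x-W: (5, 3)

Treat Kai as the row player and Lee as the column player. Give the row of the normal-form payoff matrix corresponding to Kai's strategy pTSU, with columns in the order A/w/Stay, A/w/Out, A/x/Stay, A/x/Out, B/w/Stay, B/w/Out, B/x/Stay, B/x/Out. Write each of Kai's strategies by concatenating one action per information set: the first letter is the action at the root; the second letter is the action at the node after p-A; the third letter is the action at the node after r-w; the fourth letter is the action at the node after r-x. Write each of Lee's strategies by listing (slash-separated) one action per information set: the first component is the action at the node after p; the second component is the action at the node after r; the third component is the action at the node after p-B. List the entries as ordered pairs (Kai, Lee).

(5,5) (5,5) (5,5) (5,5) (-2,1) (1,-3) (-2,1) (1,-3)

vs A/w/Stay: Kai plays p → Lee plays A at [p] → Kai plays T at [p-A] → (5, 5)
vs A/w/Out: Kai plays p → Lee plays A at [p] → Kai plays T at [p-A] → (5, 5)
vs A/x/Stay: Kai plays p → Lee plays A at [p] → Kai plays T at [p-A] → (5, 5)
vs A/x/Out: Kai plays p → Lee plays A at [p] → Kai plays T at [p-A] → (5, 5)
vs B/w/Stay: Kai plays p → Lee plays B at [p] → Lee plays Stay at [p-B] → (-2, 1)
vs B/w/Out: Kai plays p → Lee plays B at [p] → Lee plays Out at [p-B] → (1, -3)
vs B/x/Stay: Kai plays p → Lee plays B at [p] → Lee plays Stay at [p-B] → (-2, 1)
vs B/x/Out: Kai plays p → Lee plays B at [p] → Lee plays Out at [p-B] → (1, -3)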